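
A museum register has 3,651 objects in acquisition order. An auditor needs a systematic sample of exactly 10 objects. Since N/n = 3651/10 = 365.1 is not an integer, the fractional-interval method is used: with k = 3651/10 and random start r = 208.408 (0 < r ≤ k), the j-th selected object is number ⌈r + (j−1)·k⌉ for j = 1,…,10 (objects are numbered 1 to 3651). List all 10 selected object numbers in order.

209, 574, 939, 1304, 1669, 2034, 2400, 2765, 3130, 3495

j=1: r + 0k = 208.408 → ⌈·⌉ = 209
j=2: r + 1k = 573.508 → ⌈·⌉ = 574
j=3: r + 2k = 938.608 → ⌈·⌉ = 939
j=4: r + 3k = 1303.708 → ⌈·⌉ = 1304
j=5: r + 4k = 1668.808 → ⌈·⌉ = 1669
j=6: r + 5k = 2033.908 → ⌈·⌉ = 2034
j=7: r + 6k = 2399.008 → ⌈·⌉ = 2400
j=8: r + 7k = 2764.108 → ⌈·⌉ = 2765
j=9: r + 8k = 3129.208 → ⌈·⌉ = 3130
j=10: r + 9k = 3494.308 → ⌈·⌉ = 3495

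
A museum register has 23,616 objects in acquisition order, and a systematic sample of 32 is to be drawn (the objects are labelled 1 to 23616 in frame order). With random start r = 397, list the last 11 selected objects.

15895, 16633, 17371, 18109, 18847, 19585, 20323, 21061, 21799, 22537, 23275

k = N/n = 23616/32 = 738
22nd selection = 397 + 21×738 = 15895
23rd: 15895 + 738 = 16633
24th: 16633 + 738 = 17371
25th: 17371 + 738 = 18109
26th: 18109 + 738 = 18847
27th: 18847 + 738 = 19585
28th: 19585 + 738 = 20323
29th: 20323 + 738 = 21061
30th: 21061 + 738 = 21799
31st: 21799 + 738 = 22537
32nd: 22537 + 738 = 23275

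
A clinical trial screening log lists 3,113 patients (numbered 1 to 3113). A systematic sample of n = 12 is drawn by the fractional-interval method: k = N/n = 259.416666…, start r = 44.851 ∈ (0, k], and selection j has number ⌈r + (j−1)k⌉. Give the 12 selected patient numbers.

45, 305, 564, 824, 1083, 1342, 1602, 1861, 2121, 2380, 2640, 2899

j=1: r + 0k = 44.851 → ⌈·⌉ = 45
j=2: r + 1k = 304.267666… → ⌈·⌉ = 305
j=3: r + 2k = 563.684333… → ⌈·⌉ = 564
j=4: r + 3k = 823.101 → ⌈·⌉ = 824
j=5: r + 4k = 1082.517666… → ⌈·⌉ = 1083
j=6: r + 5k = 1341.934333… → ⌈·⌉ = 1342
j=7: r + 6k = 1601.351 → ⌈·⌉ = 1602
j=8: r + 7k = 1860.767666… → ⌈·⌉ = 1861
j=9: r + 8k = 2120.184333… → ⌈·⌉ = 2121
j=10: r + 9k = 2379.601 → ⌈·⌉ = 2380
j=11: r + 10k = 2639.017666… → ⌈·⌉ = 2640
j=12: r + 11k = 2898.434333… → ⌈·⌉ = 2899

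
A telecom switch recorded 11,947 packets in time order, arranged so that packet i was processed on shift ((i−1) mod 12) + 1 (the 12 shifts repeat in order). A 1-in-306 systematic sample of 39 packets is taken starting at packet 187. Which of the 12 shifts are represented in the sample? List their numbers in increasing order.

Consecutive selections differ by k = 306, so their shift numbers differ by 306 mod 12 = 6.
gcd(306, 12) = 6, so the sample visits 12/6 = 2 distinct residues mod 12.
Start 187 is shift 7; the shifts hit are 1, 7.

1, 7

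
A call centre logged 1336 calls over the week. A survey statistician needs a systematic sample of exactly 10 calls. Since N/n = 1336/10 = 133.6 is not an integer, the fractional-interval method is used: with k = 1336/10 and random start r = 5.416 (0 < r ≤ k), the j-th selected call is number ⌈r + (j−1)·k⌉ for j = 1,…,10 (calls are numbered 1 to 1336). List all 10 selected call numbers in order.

j=1: r + 0k = 5.416 → ⌈·⌉ = 6
j=2: r + 1k = 139.016 → ⌈·⌉ = 140
j=3: r + 2k = 272.616 → ⌈·⌉ = 273
j=4: r + 3k = 406.216 → ⌈·⌉ = 407
j=5: r + 4k = 539.816 → ⌈·⌉ = 540
j=6: r + 5k = 673.416 → ⌈·⌉ = 674
j=7: r + 6k = 807.016 → ⌈·⌉ = 808
j=8: r + 7k = 940.616 → ⌈·⌉ = 941
j=9: r + 8k = 1074.216 → ⌈·⌉ = 1075
j=10: r + 9k = 1207.816 → ⌈·⌉ = 1208

6, 140, 273, 407, 540, 674, 808, 941, 1075, 1208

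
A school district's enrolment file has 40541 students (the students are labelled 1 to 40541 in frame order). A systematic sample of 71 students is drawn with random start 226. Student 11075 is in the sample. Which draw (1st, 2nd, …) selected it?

20

k = 40541/71 = 571
position = (11075 − 226)/571 + 1 = 10849/571 + 1 = 19 + 1 = 20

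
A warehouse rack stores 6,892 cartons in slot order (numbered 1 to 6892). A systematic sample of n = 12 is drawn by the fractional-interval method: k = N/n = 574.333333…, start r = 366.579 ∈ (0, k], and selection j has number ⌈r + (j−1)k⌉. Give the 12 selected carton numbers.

j=1: r + 0k = 366.579 → ⌈·⌉ = 367
j=2: r + 1k = 940.912333… → ⌈·⌉ = 941
j=3: r + 2k = 1515.245666… → ⌈·⌉ = 1516
j=4: r + 3k = 2089.579 → ⌈·⌉ = 2090
j=5: r + 4k = 2663.912333… → ⌈·⌉ = 2664
j=6: r + 5k = 3238.245666… → ⌈·⌉ = 3239
j=7: r + 6k = 3812.579 → ⌈·⌉ = 3813
j=8: r + 7k = 4386.912333… → ⌈·⌉ = 4387
j=9: r + 8k = 4961.245666… → ⌈·⌉ = 4962
j=10: r + 9k = 5535.579 → ⌈·⌉ = 5536
j=11: r + 10k = 6109.912333… → ⌈·⌉ = 6110
j=12: r + 11k = 6684.245666… → ⌈·⌉ = 6685

367, 941, 1516, 2090, 2664, 3239, 3813, 4387, 4962, 5536, 6110, 6685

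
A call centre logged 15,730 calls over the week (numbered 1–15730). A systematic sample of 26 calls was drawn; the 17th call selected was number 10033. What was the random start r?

353

k = 15730/26 = 605
r = 10033 − (17−1)×605 = 10033 − 9680 = 353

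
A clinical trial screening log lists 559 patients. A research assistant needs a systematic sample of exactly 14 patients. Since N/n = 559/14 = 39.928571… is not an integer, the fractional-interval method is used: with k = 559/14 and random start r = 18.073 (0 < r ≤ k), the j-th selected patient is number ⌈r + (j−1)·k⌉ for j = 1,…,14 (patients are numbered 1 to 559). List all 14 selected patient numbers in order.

19, 59, 98, 138, 178, 218, 258, 298, 338, 378, 418, 458, 498, 538

j=1: r + 0k = 18.073 → ⌈·⌉ = 19
j=2: r + 1k = 58.001571… → ⌈·⌉ = 59
j=3: r + 2k = 97.930142… → ⌈·⌉ = 98
j=4: r + 3k = 137.858714… → ⌈·⌉ = 138
j=5: r + 4k = 177.787285… → ⌈·⌉ = 178
j=6: r + 5k = 217.715857… → ⌈·⌉ = 218
j=7: r + 6k = 257.644428… → ⌈·⌉ = 258
j=8: r + 7k = 297.573 → ⌈·⌉ = 298
j=9: r + 8k = 337.501571… → ⌈·⌉ = 338
j=10: r + 9k = 377.430142… → ⌈·⌉ = 378
j=11: r + 10k = 417.358714… → ⌈·⌉ = 418
j=12: r + 11k = 457.287285… → ⌈·⌉ = 458
j=13: r + 12k = 497.215857… → ⌈·⌉ = 498
j=14: r + 13k = 537.144428… → ⌈·⌉ = 538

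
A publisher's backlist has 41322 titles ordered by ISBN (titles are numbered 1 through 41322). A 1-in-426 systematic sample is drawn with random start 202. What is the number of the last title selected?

k = 426
97th selection = r + (97−1)·k = 202 + 96×426 = 202 + 40896 = 41098

41098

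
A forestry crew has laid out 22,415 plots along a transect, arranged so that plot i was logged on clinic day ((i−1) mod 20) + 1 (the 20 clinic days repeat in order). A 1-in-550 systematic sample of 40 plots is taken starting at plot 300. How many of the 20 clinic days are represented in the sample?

Consecutive selections differ by k = 550, so their clinic day numbers differ by 550 mod 20 = 10.
gcd(550, 20) = 10, so the sample visits 20/10 = 2 distinct residues mod 20.
Start 300 is clinic day 20; the clinic days hit are 10, 20.

2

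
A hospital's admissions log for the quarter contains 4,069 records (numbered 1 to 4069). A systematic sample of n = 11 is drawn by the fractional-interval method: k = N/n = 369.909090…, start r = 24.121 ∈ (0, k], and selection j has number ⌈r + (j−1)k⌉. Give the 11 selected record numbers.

25, 395, 764, 1134, 1504, 1874, 2244, 2614, 2984, 3354, 3724

j=1: r + 0k = 24.121 → ⌈·⌉ = 25
j=2: r + 1k = 394.030090… → ⌈·⌉ = 395
j=3: r + 2k = 763.939181… → ⌈·⌉ = 764
j=4: r + 3k = 1133.848272… → ⌈·⌉ = 1134
j=5: r + 4k = 1503.757363… → ⌈·⌉ = 1504
j=6: r + 5k = 1873.666454… → ⌈·⌉ = 1874
j=7: r + 6k = 2243.575545… → ⌈·⌉ = 2244
j=8: r + 7k = 2613.484636… → ⌈·⌉ = 2614
j=9: r + 8k = 2983.393727… → ⌈·⌉ = 2984
j=10: r + 9k = 3353.302818… → ⌈·⌉ = 3354
j=11: r + 10k = 3723.211909… → ⌈·⌉ = 3724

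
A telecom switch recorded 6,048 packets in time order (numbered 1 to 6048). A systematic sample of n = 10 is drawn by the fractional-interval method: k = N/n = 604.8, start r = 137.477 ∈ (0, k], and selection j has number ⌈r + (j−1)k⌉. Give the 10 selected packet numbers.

j=1: r + 0k = 137.477 → ⌈·⌉ = 138
j=2: r + 1k = 742.277 → ⌈·⌉ = 743
j=3: r + 2k = 1347.077 → ⌈·⌉ = 1348
j=4: r + 3k = 1951.877 → ⌈·⌉ = 1952
j=5: r + 4k = 2556.677 → ⌈·⌉ = 2557
j=6: r + 5k = 3161.477 → ⌈·⌉ = 3162
j=7: r + 6k = 3766.277 → ⌈·⌉ = 3767
j=8: r + 7k = 4371.077 → ⌈·⌉ = 4372
j=9: r + 8k = 4975.877 → ⌈·⌉ = 4976
j=10: r + 9k = 5580.677 → ⌈·⌉ = 5581

138, 743, 1348, 1952, 2557, 3162, 3767, 4372, 4976, 5581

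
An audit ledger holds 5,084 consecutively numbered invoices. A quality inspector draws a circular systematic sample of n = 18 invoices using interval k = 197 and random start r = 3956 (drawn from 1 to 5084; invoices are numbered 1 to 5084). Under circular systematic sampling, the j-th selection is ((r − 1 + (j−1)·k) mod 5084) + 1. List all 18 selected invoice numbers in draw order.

3956, 4153, 4350, 4547, 4744, 4941, 54, 251, 448, 645, 842, 1039, 1236, 1433, 1630, 1827, 2024, 2221

Selection 1: 3956
Selection 2: 3956 + 197 = 4153
Selection 3: 4153 + 197 = 4350
Selection 4: 4350 + 197 = 4547
Selection 5: 4547 + 197 = 4744
Selection 6: 4744 + 197 = 4941
Selection 7: 4941 + 197 = 5138 → 5138 − 5084 = 54
Selection 8: 54 + 197 = 251
Selection 9: 251 + 197 = 448
Selection 10: 448 + 197 = 645
Selection 11: 645 + 197 = 842
Selection 12: 842 + 197 = 1039
Selection 13: 1039 + 197 = 1236
Selection 14: 1236 + 197 = 1433
Selection 15: 1433 + 197 = 1630
Selection 16: 1630 + 197 = 1827
Selection 17: 1827 + 197 = 2024
Selection 18: 2024 + 197 = 2221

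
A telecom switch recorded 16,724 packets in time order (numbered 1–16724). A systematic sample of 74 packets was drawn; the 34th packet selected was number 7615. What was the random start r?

k = 16724/74 = 226
r = 7615 − (34−1)×226 = 7615 − 7458 = 157

157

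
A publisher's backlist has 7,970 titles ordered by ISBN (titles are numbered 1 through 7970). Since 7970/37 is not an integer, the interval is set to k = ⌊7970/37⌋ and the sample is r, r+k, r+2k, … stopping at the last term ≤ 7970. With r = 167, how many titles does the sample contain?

37

k = ⌊7970/37⌋ = 215
Achieved size = ⌊(7970 − 167)/215⌋ + 1 = ⌊7803/215⌋ + 1 = 36 + 1 = 37
(last selection: 167 + 36×215 = 7907 ≤ 7970; next would be 8122 > 7970)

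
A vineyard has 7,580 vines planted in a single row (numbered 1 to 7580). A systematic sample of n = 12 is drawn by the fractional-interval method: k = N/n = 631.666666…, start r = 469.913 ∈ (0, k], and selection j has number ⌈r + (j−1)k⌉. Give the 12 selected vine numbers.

470, 1102, 1734, 2365, 2997, 3629, 4260, 4892, 5524, 6155, 6787, 7419

j=1: r + 0k = 469.913 → ⌈·⌉ = 470
j=2: r + 1k = 1101.579666… → ⌈·⌉ = 1102
j=3: r + 2k = 1733.246333… → ⌈·⌉ = 1734
j=4: r + 3k = 2364.913 → ⌈·⌉ = 2365
j=5: r + 4k = 2996.579666… → ⌈·⌉ = 2997
j=6: r + 5k = 3628.246333… → ⌈·⌉ = 3629
j=7: r + 6k = 4259.913 → ⌈·⌉ = 4260
j=8: r + 7k = 4891.579666… → ⌈·⌉ = 4892
j=9: r + 8k = 5523.246333… → ⌈·⌉ = 5524
j=10: r + 9k = 6154.913 → ⌈·⌉ = 6155
j=11: r + 10k = 6786.579666… → ⌈·⌉ = 6787
j=12: r + 11k = 7418.246333… → ⌈·⌉ = 7419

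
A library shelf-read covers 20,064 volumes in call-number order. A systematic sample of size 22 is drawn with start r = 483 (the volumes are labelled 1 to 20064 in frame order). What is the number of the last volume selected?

19635

k = 20064/22 = 912
22nd selection = r + (22−1)·k = 483 + 21×912 = 483 + 19152 = 19635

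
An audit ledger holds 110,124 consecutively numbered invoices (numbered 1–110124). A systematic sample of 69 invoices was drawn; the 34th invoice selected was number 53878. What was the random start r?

1210

k = 110124/69 = 1596
r = 53878 − (34−1)×1596 = 53878 − 52668 = 1210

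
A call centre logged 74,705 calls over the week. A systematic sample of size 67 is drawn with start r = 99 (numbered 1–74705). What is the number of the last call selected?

k = 74705/67 = 1115
67th selection = r + (67−1)·k = 99 + 66×1115 = 99 + 73590 = 73689

73689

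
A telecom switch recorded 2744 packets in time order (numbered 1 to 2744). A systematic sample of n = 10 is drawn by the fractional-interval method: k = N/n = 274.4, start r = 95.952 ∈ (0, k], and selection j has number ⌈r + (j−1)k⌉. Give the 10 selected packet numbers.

96, 371, 645, 920, 1194, 1468, 1743, 2017, 2292, 2566

j=1: r + 0k = 95.952 → ⌈·⌉ = 96
j=2: r + 1k = 370.352 → ⌈·⌉ = 371
j=3: r + 2k = 644.752 → ⌈·⌉ = 645
j=4: r + 3k = 919.152 → ⌈·⌉ = 920
j=5: r + 4k = 1193.552 → ⌈·⌉ = 1194
j=6: r + 5k = 1467.952 → ⌈·⌉ = 1468
j=7: r + 6k = 1742.352 → ⌈·⌉ = 1743
j=8: r + 7k = 2016.752 → ⌈·⌉ = 2017
j=9: r + 8k = 2291.152 → ⌈·⌉ = 2292
j=10: r + 9k = 2565.552 → ⌈·⌉ = 2566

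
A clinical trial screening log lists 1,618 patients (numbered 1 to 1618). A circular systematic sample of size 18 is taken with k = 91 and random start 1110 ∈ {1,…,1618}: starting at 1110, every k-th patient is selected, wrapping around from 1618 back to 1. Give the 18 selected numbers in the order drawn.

1110, 1201, 1292, 1383, 1474, 1565, 38, 129, 220, 311, 402, 493, 584, 675, 766, 857, 948, 1039

Selection 1: 1110
Selection 2: 1110 + 91 = 1201
Selection 3: 1201 + 91 = 1292
Selection 4: 1292 + 91 = 1383
Selection 5: 1383 + 91 = 1474
Selection 6: 1474 + 91 = 1565
Selection 7: 1565 + 91 = 1656 → 1656 − 1618 = 38
Selection 8: 38 + 91 = 129
Selection 9: 129 + 91 = 220
Selection 10: 220 + 91 = 311
Selection 11: 311 + 91 = 402
Selection 12: 402 + 91 = 493
Selection 13: 493 + 91 = 584
Selection 14: 584 + 91 = 675
Selection 15: 675 + 91 = 766
Selection 16: 766 + 91 = 857
Selection 17: 857 + 91 = 948
Selection 18: 948 + 91 = 1039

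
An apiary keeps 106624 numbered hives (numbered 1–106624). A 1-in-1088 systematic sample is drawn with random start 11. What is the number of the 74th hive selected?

79435

k = 1088
74th selection = r + (74−1)·k = 11 + 73×1088 = 11 + 79424 = 79435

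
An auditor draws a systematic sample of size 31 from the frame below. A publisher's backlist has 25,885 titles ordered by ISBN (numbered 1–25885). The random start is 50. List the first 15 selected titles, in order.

50, 885, 1720, 2555, 3390, 4225, 5060, 5895, 6730, 7565, 8400, 9235, 10070, 10905, 11740

k = N/n = 25885/31 = 835
title 1: 50
title 2: 50 + 835 = 885
title 3: 885 + 835 = 1720
title 4: 1720 + 835 = 2555
title 5: 2555 + 835 = 3390
title 6: 3390 + 835 = 4225
title 7: 4225 + 835 = 5060
title 8: 5060 + 835 = 5895
title 9: 5895 + 835 = 6730
title 10: 6730 + 835 = 7565
title 11: 7565 + 835 = 8400
title 12: 8400 + 835 = 9235
title 13: 9235 + 835 = 10070
title 14: 10070 + 835 = 10905
title 15: 10905 + 835 = 11740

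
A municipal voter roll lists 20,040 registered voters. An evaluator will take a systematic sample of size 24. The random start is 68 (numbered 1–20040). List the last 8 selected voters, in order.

k = N/n = 20040/24 = 835
17th selection = 68 + 16×835 = 13428
18th: 13428 + 835 = 14263
19th: 14263 + 835 = 15098
20th: 15098 + 835 = 15933
21st: 15933 + 835 = 16768
22nd: 16768 + 835 = 17603
23rd: 17603 + 835 = 18438
24th: 18438 + 835 = 19273

13428, 14263, 15098, 15933, 16768, 17603, 18438, 19273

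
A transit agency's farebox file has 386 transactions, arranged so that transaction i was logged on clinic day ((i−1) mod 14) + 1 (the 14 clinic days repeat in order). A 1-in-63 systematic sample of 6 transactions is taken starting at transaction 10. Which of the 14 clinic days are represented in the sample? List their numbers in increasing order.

Consecutive selections differ by k = 63, so their clinic day numbers differ by 63 mod 14 = 7.
gcd(63, 14) = 7, so the sample visits 14/7 = 2 distinct residues mod 14.
Start 10 is clinic day 10; the clinic days hit are 3, 10.

3, 10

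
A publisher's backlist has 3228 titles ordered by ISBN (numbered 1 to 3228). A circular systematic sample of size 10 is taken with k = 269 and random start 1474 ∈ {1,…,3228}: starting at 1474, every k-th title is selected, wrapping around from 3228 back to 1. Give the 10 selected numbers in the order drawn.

Selection 1: 1474
Selection 2: 1474 + 269 = 1743
Selection 3: 1743 + 269 = 2012
Selection 4: 2012 + 269 = 2281
Selection 5: 2281 + 269 = 2550
Selection 6: 2550 + 269 = 2819
Selection 7: 2819 + 269 = 3088
Selection 8: 3088 + 269 = 3357 → 3357 − 3228 = 129
Selection 9: 129 + 269 = 398
Selection 10: 398 + 269 = 667

1474, 1743, 2012, 2281, 2550, 2819, 3088, 129, 398, 667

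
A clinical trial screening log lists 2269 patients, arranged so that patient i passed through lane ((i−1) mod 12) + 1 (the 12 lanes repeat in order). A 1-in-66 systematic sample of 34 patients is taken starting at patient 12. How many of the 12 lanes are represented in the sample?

Consecutive selections differ by k = 66, so their lane numbers differ by 66 mod 12 = 6.
gcd(66, 12) = 6, so the sample visits 12/6 = 2 distinct residues mod 12.
Start 12 is lane 12; the lanes hit are 6, 12.

2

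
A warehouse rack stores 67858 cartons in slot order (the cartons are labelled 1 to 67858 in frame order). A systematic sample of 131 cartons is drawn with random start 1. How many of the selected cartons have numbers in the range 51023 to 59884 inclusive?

k = 67858/131 = 518
First selection ≥ 51023: 1 + ⌈(51023−1)/518⌉·518 = 1 + 99×518 = 51283
Last selection ≤ 59884: 1 + ⌊(59884−1)/518⌋·518 = 1 + 115×518 = 59571
Count = 115 − 99 + 1 = 17

17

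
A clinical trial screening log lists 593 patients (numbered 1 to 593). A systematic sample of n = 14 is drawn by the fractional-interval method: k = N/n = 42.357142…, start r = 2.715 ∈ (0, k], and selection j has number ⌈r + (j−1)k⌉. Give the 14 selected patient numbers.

3, 46, 88, 130, 173, 215, 257, 300, 342, 384, 427, 469, 512, 554

j=1: r + 0k = 2.715 → ⌈·⌉ = 3
j=2: r + 1k = 45.072142… → ⌈·⌉ = 46
j=3: r + 2k = 87.429285… → ⌈·⌉ = 88
j=4: r + 3k = 129.786428… → ⌈·⌉ = 130
j=5: r + 4k = 172.143571… → ⌈·⌉ = 173
j=6: r + 5k = 214.500714… → ⌈·⌉ = 215
j=7: r + 6k = 256.857857… → ⌈·⌉ = 257
j=8: r + 7k = 299.215 → ⌈·⌉ = 300
j=9: r + 8k = 341.572142… → ⌈·⌉ = 342
j=10: r + 9k = 383.929285… → ⌈·⌉ = 384
j=11: r + 10k = 426.286428… → ⌈·⌉ = 427
j=12: r + 11k = 468.643571… → ⌈·⌉ = 469
j=13: r + 12k = 511.000714… → ⌈·⌉ = 512
j=14: r + 13k = 553.357857… → ⌈·⌉ = 554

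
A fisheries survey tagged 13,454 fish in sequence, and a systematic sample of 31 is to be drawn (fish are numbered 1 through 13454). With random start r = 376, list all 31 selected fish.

376, 810, 1244, 1678, 2112, 2546, 2980, 3414, 3848, 4282, 4716, 5150, 5584, 6018, 6452, 6886, 7320, 7754, 8188, 8622, 9056, 9490, 9924, 10358, 10792, 11226, 11660, 12094, 12528, 12962, 13396

k = N/n = 13454/31 = 434
fish 1: 376
fish 2: 376 + 434 = 810
fish 3: 810 + 434 = 1244
fish 4: 1244 + 434 = 1678
fish 5: 1678 + 434 = 2112
fish 6: 2112 + 434 = 2546
fish 7: 2546 + 434 = 2980
fish 8: 2980 + 434 = 3414
fish 9: 3414 + 434 = 3848
fish 10: 3848 + 434 = 4282
fish 11: 4282 + 434 = 4716
fish 12: 4716 + 434 = 5150
fish 13: 5150 + 434 = 5584
fish 14: 5584 + 434 = 6018
fish 15: 6018 + 434 = 6452
fish 16: 6452 + 434 = 6886
fish 17: 6886 + 434 = 7320
fish 18: 7320 + 434 = 7754
fish 19: 7754 + 434 = 8188
fish 20: 8188 + 434 = 8622
fish 21: 8622 + 434 = 9056
fish 22: 9056 + 434 = 9490
fish 23: 9490 + 434 = 9924
fish 24: 9924 + 434 = 10358
fish 25: 10358 + 434 = 10792
fish 26: 10792 + 434 = 11226
fish 27: 11226 + 434 = 11660
fish 28: 11660 + 434 = 12094
fish 29: 12094 + 434 = 12528
fish 30: 12528 + 434 = 12962
fish 31: 12962 + 434 = 13396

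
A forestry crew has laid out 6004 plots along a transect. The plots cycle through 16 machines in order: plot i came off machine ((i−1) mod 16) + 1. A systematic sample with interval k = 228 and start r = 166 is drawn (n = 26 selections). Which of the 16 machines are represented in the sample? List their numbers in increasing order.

2, 6, 10, 14

Consecutive selections differ by k = 228, so their machine numbers differ by 228 mod 16 = 4.
gcd(228, 16) = 4, so the sample visits 16/4 = 4 distinct residues mod 16.
Start 166 is machine 6; the machines hit are 2, 6, 10, 14.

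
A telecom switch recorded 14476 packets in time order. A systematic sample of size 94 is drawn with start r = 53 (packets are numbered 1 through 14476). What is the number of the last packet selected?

k = 14476/94 = 154
94th selection = r + (94−1)·k = 53 + 93×154 = 53 + 14322 = 14375

14375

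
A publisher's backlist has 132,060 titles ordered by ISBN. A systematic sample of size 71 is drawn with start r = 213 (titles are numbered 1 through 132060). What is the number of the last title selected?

130413

k = 132060/71 = 1860
71st selection = r + (71−1)·k = 213 + 70×1860 = 213 + 130200 = 130413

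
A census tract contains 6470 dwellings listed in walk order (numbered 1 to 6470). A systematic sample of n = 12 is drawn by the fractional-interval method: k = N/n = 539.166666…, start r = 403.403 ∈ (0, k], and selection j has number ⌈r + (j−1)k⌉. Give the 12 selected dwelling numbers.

j=1: r + 0k = 403.403 → ⌈·⌉ = 404
j=2: r + 1k = 942.569666… → ⌈·⌉ = 943
j=3: r + 2k = 1481.736333… → ⌈·⌉ = 1482
j=4: r + 3k = 2020.903 → ⌈·⌉ = 2021
j=5: r + 4k = 2560.069666… → ⌈·⌉ = 2561
j=6: r + 5k = 3099.236333… → ⌈·⌉ = 3100
j=7: r + 6k = 3638.403 → ⌈·⌉ = 3639
j=8: r + 7k = 4177.569666… → ⌈·⌉ = 4178
j=9: r + 8k = 4716.736333… → ⌈·⌉ = 4717
j=10: r + 9k = 5255.903 → ⌈·⌉ = 5256
j=11: r + 10k = 5795.069666… → ⌈·⌉ = 5796
j=12: r + 11k = 6334.236333… → ⌈·⌉ = 6335

404, 943, 1482, 2021, 2561, 3100, 3639, 4178, 4717, 5256, 5796, 6335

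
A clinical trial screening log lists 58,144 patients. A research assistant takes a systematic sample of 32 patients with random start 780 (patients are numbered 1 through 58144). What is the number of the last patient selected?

57107

k = 58144/32 = 1817
32nd selection = r + (32−1)·k = 780 + 31×1817 = 780 + 56327 = 57107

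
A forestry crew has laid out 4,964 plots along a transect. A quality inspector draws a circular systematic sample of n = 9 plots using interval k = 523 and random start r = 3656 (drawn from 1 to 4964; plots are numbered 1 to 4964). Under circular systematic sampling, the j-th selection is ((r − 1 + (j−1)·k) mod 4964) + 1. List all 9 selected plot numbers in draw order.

3656, 4179, 4702, 261, 784, 1307, 1830, 2353, 2876

Selection 1: 3656
Selection 2: 3656 + 523 = 4179
Selection 3: 4179 + 523 = 4702
Selection 4: 4702 + 523 = 5225 → 5225 − 4964 = 261
Selection 5: 261 + 523 = 784
Selection 6: 784 + 523 = 1307
Selection 7: 1307 + 523 = 1830
Selection 8: 1830 + 523 = 2353
Selection 9: 2353 + 523 = 2876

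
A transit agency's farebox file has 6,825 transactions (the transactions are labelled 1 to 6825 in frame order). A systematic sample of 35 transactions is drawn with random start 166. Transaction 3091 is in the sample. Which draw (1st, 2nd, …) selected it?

16

k = 6825/35 = 195
position = (3091 − 166)/195 + 1 = 2925/195 + 1 = 15 + 1 = 16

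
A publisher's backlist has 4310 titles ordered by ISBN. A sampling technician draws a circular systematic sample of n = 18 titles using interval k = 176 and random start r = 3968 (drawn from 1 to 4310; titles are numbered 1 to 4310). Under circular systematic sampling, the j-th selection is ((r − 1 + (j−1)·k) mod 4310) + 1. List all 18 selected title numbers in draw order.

3968, 4144, 10, 186, 362, 538, 714, 890, 1066, 1242, 1418, 1594, 1770, 1946, 2122, 2298, 2474, 2650

Selection 1: 3968
Selection 2: 3968 + 176 = 4144
Selection 3: 4144 + 176 = 4320 → 4320 − 4310 = 10
Selection 4: 10 + 176 = 186
Selection 5: 186 + 176 = 362
Selection 6: 362 + 176 = 538
Selection 7: 538 + 176 = 714
Selection 8: 714 + 176 = 890
Selection 9: 890 + 176 = 1066
Selection 10: 1066 + 176 = 1242
Selection 11: 1242 + 176 = 1418
Selection 12: 1418 + 176 = 1594
Selection 13: 1594 + 176 = 1770
Selection 14: 1770 + 176 = 1946
Selection 15: 1946 + 176 = 2122
Selection 16: 2122 + 176 = 2298
Selection 17: 2298 + 176 = 2474
Selection 18: 2474 + 176 = 2650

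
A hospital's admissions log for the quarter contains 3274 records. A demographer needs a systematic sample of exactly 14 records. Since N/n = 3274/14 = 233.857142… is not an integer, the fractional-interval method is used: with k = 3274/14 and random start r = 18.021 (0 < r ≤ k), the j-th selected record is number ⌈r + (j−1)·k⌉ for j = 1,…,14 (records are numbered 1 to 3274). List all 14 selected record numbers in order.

19, 252, 486, 720, 954, 1188, 1422, 1656, 1889, 2123, 2357, 2591, 2825, 3059

j=1: r + 0k = 18.021 → ⌈·⌉ = 19
j=2: r + 1k = 251.878142… → ⌈·⌉ = 252
j=3: r + 2k = 485.735285… → ⌈·⌉ = 486
j=4: r + 3k = 719.592428… → ⌈·⌉ = 720
j=5: r + 4k = 953.449571… → ⌈·⌉ = 954
j=6: r + 5k = 1187.306714… → ⌈·⌉ = 1188
j=7: r + 6k = 1421.163857… → ⌈·⌉ = 1422
j=8: r + 7k = 1655.021 → ⌈·⌉ = 1656
j=9: r + 8k = 1888.878142… → ⌈·⌉ = 1889
j=10: r + 9k = 2122.735285… → ⌈·⌉ = 2123
j=11: r + 10k = 2356.592428… → ⌈·⌉ = 2357
j=12: r + 11k = 2590.449571… → ⌈·⌉ = 2591
j=13: r + 12k = 2824.306714… → ⌈·⌉ = 2825
j=14: r + 13k = 3058.163857… → ⌈·⌉ = 3059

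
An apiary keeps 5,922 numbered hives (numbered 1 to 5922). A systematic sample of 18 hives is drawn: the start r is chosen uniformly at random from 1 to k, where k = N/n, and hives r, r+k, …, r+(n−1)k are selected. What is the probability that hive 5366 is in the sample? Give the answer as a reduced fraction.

1/329

k = 5922/18 = 329.
Hive 5366 is selected iff r ≡ 5366 (mod 329); exactly one such r in {1,…,329}.
Inclusion probability = 1/329.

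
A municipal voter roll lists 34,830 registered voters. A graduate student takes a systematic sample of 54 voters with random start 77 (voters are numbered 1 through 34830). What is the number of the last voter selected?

k = 34830/54 = 645
54th selection = r + (54−1)·k = 77 + 53×645 = 77 + 34185 = 34262

34262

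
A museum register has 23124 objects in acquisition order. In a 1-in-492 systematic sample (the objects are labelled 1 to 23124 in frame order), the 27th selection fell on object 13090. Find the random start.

k = 492
r = 13090 − (27−1)×492 = 13090 − 12792 = 298

298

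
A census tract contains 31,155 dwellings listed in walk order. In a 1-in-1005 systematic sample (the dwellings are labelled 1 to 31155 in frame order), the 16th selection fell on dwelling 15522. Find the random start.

k = 1005
r = 15522 − (16−1)×1005 = 15522 − 15075 = 447

447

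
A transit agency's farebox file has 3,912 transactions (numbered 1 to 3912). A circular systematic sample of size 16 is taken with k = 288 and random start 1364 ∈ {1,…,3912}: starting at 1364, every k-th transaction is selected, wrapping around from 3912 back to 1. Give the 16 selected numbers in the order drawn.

Selection 1: 1364
Selection 2: 1364 + 288 = 1652
Selection 3: 1652 + 288 = 1940
Selection 4: 1940 + 288 = 2228
Selection 5: 2228 + 288 = 2516
Selection 6: 2516 + 288 = 2804
Selection 7: 2804 + 288 = 3092
Selection 8: 3092 + 288 = 3380
Selection 9: 3380 + 288 = 3668
Selection 10: 3668 + 288 = 3956 → 3956 − 3912 = 44
Selection 11: 44 + 288 = 332
Selection 12: 332 + 288 = 620
Selection 13: 620 + 288 = 908
Selection 14: 908 + 288 = 1196
Selection 15: 1196 + 288 = 1484
Selection 16: 1484 + 288 = 1772

1364, 1652, 1940, 2228, 2516, 2804, 3092, 3380, 3668, 44, 332, 620, 908, 1196, 1484, 1772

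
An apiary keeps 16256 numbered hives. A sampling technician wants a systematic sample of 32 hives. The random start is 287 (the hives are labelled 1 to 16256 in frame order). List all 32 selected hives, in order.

k = N/n = 16256/32 = 508
hive 1: 287
hive 2: 287 + 508 = 795
hive 3: 795 + 508 = 1303
hive 4: 1303 + 508 = 1811
hive 5: 1811 + 508 = 2319
hive 6: 2319 + 508 = 2827
hive 7: 2827 + 508 = 3335
hive 8: 3335 + 508 = 3843
hive 9: 3843 + 508 = 4351
hive 10: 4351 + 508 = 4859
hive 11: 4859 + 508 = 5367
hive 12: 5367 + 508 = 5875
hive 13: 5875 + 508 = 6383
hive 14: 6383 + 508 = 6891
hive 15: 6891 + 508 = 7399
hive 16: 7399 + 508 = 7907
hive 17: 7907 + 508 = 8415
hive 18: 8415 + 508 = 8923
hive 19: 8923 + 508 = 9431
hive 20: 9431 + 508 = 9939
hive 21: 9939 + 508 = 10447
hive 22: 10447 + 508 = 10955
hive 23: 10955 + 508 = 11463
hive 24: 11463 + 508 = 11971
hive 25: 11971 + 508 = 12479
hive 26: 12479 + 508 = 12987
hive 27: 12987 + 508 = 13495
hive 28: 13495 + 508 = 14003
hive 29: 14003 + 508 = 14511
hive 30: 14511 + 508 = 15019
hive 31: 15019 + 508 = 15527
hive 32: 15527 + 508 = 16035

287, 795, 1303, 1811, 2319, 2827, 3335, 3843, 4351, 4859, 5367, 5875, 6383, 6891, 7399, 7907, 8415, 8923, 9431, 9939, 10447, 10955, 11463, 11971, 12479, 12987, 13495, 14003, 14511, 15019, 15527, 16035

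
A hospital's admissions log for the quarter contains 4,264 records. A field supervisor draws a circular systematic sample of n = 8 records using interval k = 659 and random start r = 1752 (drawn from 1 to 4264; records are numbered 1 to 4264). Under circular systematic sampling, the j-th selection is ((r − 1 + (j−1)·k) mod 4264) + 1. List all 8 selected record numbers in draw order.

Selection 1: 1752
Selection 2: 1752 + 659 = 2411
Selection 3: 2411 + 659 = 3070
Selection 4: 3070 + 659 = 3729
Selection 5: 3729 + 659 = 4388 → 4388 − 4264 = 124
Selection 6: 124 + 659 = 783
Selection 7: 783 + 659 = 1442
Selection 8: 1442 + 659 = 2101

1752, 2411, 3070, 3729, 124, 783, 1442, 2101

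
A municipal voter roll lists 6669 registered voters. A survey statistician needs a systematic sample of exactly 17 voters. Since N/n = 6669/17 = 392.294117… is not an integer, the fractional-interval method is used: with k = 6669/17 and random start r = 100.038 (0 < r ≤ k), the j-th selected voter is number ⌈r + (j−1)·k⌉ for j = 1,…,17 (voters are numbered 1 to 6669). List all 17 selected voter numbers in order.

101, 493, 885, 1277, 1670, 2062, 2454, 2847, 3239, 3631, 4023, 4416, 4808, 5200, 5593, 5985, 6377

j=1: r + 0k = 100.038 → ⌈·⌉ = 101
j=2: r + 1k = 492.332117… → ⌈·⌉ = 493
j=3: r + 2k = 884.626235… → ⌈·⌉ = 885
j=4: r + 3k = 1276.920352… → ⌈·⌉ = 1277
j=5: r + 4k = 1669.214470… → ⌈·⌉ = 1670
j=6: r + 5k = 2061.508588… → ⌈·⌉ = 2062
j=7: r + 6k = 2453.802705… → ⌈·⌉ = 2454
j=8: r + 7k = 2846.096823… → ⌈·⌉ = 2847
j=9: r + 8k = 3238.390941… → ⌈·⌉ = 3239
j=10: r + 9k = 3630.685058… → ⌈·⌉ = 3631
j=11: r + 10k = 4022.979176… → ⌈·⌉ = 4023
j=12: r + 11k = 4415.273294… → ⌈·⌉ = 4416
j=13: r + 12k = 4807.567411… → ⌈·⌉ = 4808
j=14: r + 13k = 5199.861529… → ⌈·⌉ = 5200
j=15: r + 14k = 5592.155647… → ⌈·⌉ = 5593
j=16: r + 15k = 5984.449764… → ⌈·⌉ = 5985
j=17: r + 16k = 6376.743882… → ⌈·⌉ = 6377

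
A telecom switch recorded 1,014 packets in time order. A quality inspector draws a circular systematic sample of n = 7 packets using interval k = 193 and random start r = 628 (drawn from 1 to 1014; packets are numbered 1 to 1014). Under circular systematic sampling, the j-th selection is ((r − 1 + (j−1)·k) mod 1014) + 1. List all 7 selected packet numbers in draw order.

628, 821, 1014, 193, 386, 579, 772

Selection 1: 628
Selection 2: 628 + 193 = 821
Selection 3: 821 + 193 = 1014
Selection 4: 1014 + 193 = 1207 → 1207 − 1014 = 193
Selection 5: 193 + 193 = 386
Selection 6: 386 + 193 = 579
Selection 7: 579 + 193 = 772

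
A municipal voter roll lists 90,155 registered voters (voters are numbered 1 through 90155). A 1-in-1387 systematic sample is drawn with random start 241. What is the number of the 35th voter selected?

k = 1387
35th selection = r + (35−1)·k = 241 + 34×1387 = 241 + 47158 = 47399

47399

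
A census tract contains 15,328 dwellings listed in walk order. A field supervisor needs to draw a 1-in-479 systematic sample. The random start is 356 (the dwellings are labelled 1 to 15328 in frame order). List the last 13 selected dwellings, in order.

20th selection = 356 + 19×479 = 9457
21st: 9457 + 479 = 9936
22nd: 9936 + 479 = 10415
23rd: 10415 + 479 = 10894
24th: 10894 + 479 = 11373
25th: 11373 + 479 = 11852
26th: 11852 + 479 = 12331
27th: 12331 + 479 = 12810
28th: 12810 + 479 = 13289
29th: 13289 + 479 = 13768
30th: 13768 + 479 = 14247
31st: 14247 + 479 = 14726
32nd: 14726 + 479 = 15205

9457, 9936, 10415, 10894, 11373, 11852, 12331, 12810, 13289, 13768, 14247, 14726, 15205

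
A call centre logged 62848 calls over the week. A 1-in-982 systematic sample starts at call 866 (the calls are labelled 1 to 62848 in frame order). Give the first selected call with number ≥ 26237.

k = 982
Steps past start: ⌈(26237 − 866)/982⌉ = ⌈25371/982⌉ = 26
Selected call: 866 + 26×982 = 26398

26398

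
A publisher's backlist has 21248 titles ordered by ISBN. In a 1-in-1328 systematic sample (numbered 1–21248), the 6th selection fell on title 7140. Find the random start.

500

k = 1328
r = 7140 − (6−1)×1328 = 7140 − 6640 = 500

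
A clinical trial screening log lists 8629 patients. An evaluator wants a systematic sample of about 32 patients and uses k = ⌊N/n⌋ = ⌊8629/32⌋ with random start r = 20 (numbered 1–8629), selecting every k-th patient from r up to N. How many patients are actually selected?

k = ⌊8629/32⌋ = 269
Achieved size = ⌊(8629 − 20)/269⌋ + 1 = ⌊8609/269⌋ + 1 = 32 + 1 = 33
(last selection: 20 + 32×269 = 8628 ≤ 8629; next would be 8897 > 8629)

33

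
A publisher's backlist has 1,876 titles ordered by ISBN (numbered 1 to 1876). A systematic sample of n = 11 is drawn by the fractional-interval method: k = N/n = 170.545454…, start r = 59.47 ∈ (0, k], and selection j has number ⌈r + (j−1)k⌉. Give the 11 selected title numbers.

60, 231, 401, 572, 742, 913, 1083, 1254, 1424, 1595, 1765

j=1: r + 0k = 59.47 → ⌈·⌉ = 60
j=2: r + 1k = 230.015454… → ⌈·⌉ = 231
j=3: r + 2k = 400.560909… → ⌈·⌉ = 401
j=4: r + 3k = 571.106363… → ⌈·⌉ = 572
j=5: r + 4k = 741.651818… → ⌈·⌉ = 742
j=6: r + 5k = 912.197272… → ⌈·⌉ = 913
j=7: r + 6k = 1082.742727… → ⌈·⌉ = 1083
j=8: r + 7k = 1253.288181… → ⌈·⌉ = 1254
j=9: r + 8k = 1423.833636… → ⌈·⌉ = 1424
j=10: r + 9k = 1594.379090… → ⌈·⌉ = 1595
j=11: r + 10k = 1764.924545… → ⌈·⌉ = 1765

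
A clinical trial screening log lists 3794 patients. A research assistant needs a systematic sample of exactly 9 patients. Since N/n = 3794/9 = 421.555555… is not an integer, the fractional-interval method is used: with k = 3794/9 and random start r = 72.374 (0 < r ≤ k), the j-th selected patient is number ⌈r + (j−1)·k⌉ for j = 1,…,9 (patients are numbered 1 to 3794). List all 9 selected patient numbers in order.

j=1: r + 0k = 72.374 → ⌈·⌉ = 73
j=2: r + 1k = 493.929555… → ⌈·⌉ = 494
j=3: r + 2k = 915.485111… → ⌈·⌉ = 916
j=4: r + 3k = 1337.040666… → ⌈·⌉ = 1338
j=5: r + 4k = 1758.596222… → ⌈·⌉ = 1759
j=6: r + 5k = 2180.151777… → ⌈·⌉ = 2181
j=7: r + 6k = 2601.707333… → ⌈·⌉ = 2602
j=8: r + 7k = 3023.262888… → ⌈·⌉ = 3024
j=9: r + 8k = 3444.818444… → ⌈·⌉ = 3445

73, 494, 916, 1338, 1759, 2181, 2602, 3024, 3445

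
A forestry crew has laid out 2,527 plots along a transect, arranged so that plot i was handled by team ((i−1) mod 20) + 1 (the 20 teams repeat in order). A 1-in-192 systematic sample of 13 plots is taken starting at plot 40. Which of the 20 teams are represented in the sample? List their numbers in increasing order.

Consecutive selections differ by k = 192, so their team numbers differ by 192 mod 20 = 12.
gcd(192, 20) = 4, so the sample visits 20/4 = 5 distinct residues mod 20.
Start 40 is team 20; the teams hit are 4, 8, 12, 16, 20.

4, 8, 12, 16, 20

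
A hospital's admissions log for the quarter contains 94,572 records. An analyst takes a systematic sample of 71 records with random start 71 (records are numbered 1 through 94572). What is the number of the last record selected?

k = 94572/71 = 1332
71st selection = r + (71−1)·k = 71 + 70×1332 = 71 + 93240 = 93311

93311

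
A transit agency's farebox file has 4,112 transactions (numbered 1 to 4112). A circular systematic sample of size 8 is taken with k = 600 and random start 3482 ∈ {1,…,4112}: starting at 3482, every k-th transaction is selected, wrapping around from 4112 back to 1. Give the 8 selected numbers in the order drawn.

3482, 4082, 570, 1170, 1770, 2370, 2970, 3570

Selection 1: 3482
Selection 2: 3482 + 600 = 4082
Selection 3: 4082 + 600 = 4682 → 4682 − 4112 = 570
Selection 4: 570 + 600 = 1170
Selection 5: 1170 + 600 = 1770
Selection 6: 1770 + 600 = 2370
Selection 7: 2370 + 600 = 2970
Selection 8: 2970 + 600 = 3570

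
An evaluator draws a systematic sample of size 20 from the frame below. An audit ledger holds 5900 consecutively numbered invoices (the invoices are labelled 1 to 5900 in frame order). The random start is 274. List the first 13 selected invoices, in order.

274, 569, 864, 1159, 1454, 1749, 2044, 2339, 2634, 2929, 3224, 3519, 3814

k = N/n = 5900/20 = 295
invoice 1: 274
invoice 2: 274 + 295 = 569
invoice 3: 569 + 295 = 864
invoice 4: 864 + 295 = 1159
invoice 5: 1159 + 295 = 1454
invoice 6: 1454 + 295 = 1749
invoice 7: 1749 + 295 = 2044
invoice 8: 2044 + 295 = 2339
invoice 9: 2339 + 295 = 2634
invoice 10: 2634 + 295 = 2929
invoice 11: 2929 + 295 = 3224
invoice 12: 3224 + 295 = 3519
invoice 13: 3519 + 295 = 3814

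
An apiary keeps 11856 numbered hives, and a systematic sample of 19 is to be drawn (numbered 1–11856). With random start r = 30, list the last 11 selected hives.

5022, 5646, 6270, 6894, 7518, 8142, 8766, 9390, 10014, 10638, 11262

k = N/n = 11856/19 = 624
9th selection = 30 + 8×624 = 5022
10th: 5022 + 624 = 5646
11th: 5646 + 624 = 6270
12th: 6270 + 624 = 6894
13th: 6894 + 624 = 7518
14th: 7518 + 624 = 8142
15th: 8142 + 624 = 8766
16th: 8766 + 624 = 9390
17th: 9390 + 624 = 10014
18th: 10014 + 624 = 10638
19th: 10638 + 624 = 11262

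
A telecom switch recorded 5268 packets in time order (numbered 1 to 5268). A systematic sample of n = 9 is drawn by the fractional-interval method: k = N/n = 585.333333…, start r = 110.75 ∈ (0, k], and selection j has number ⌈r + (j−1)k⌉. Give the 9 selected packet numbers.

j=1: r + 0k = 110.75 → ⌈·⌉ = 111
j=2: r + 1k = 696.083333… → ⌈·⌉ = 697
j=3: r + 2k = 1281.416666… → ⌈·⌉ = 1282
j=4: r + 3k = 1866.75 → ⌈·⌉ = 1867
j=5: r + 4k = 2452.083333… → ⌈·⌉ = 2453
j=6: r + 5k = 3037.416666… → ⌈·⌉ = 3038
j=7: r + 6k = 3622.75 → ⌈·⌉ = 3623
j=8: r + 7k = 4208.083333… → ⌈·⌉ = 4209
j=9: r + 8k = 4793.416666… → ⌈·⌉ = 4794

111, 697, 1282, 1867, 2453, 3038, 3623, 4209, 4794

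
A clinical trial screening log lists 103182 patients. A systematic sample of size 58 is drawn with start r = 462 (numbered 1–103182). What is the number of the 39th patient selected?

68064

k = 103182/58 = 1779
39th selection = r + (39−1)·k = 462 + 38×1779 = 462 + 67602 = 68064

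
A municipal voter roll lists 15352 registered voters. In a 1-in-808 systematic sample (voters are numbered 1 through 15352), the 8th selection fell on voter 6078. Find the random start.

422

k = 808
r = 6078 − (8−1)×808 = 6078 − 5656 = 422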